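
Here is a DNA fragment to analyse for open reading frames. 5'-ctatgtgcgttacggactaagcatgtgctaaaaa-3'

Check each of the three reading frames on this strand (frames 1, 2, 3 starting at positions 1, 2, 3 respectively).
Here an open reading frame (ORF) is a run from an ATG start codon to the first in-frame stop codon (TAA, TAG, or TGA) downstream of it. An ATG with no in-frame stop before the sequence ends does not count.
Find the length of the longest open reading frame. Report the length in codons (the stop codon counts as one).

6

Frame 1: CTA TGT GCG TTA CGG ACT AAG CAT GTG CTA AAA — no ATG→stop ORF.
Frame 2: TAT GTG CGT TAC GGA CTA AGC ATG TGC TAA AAA — ATG at 23, stop TAA at 29 → 9 nt.
Frame 3: ATG TGC GTT ACG GAC TAA GCA TGT GCT AAA — ATG at 3, stop TAA at 18 → 18 nt.
Longest: frame 3, positions 3–20, 18 nt = 6 codons = 5 aa. → 6 codons.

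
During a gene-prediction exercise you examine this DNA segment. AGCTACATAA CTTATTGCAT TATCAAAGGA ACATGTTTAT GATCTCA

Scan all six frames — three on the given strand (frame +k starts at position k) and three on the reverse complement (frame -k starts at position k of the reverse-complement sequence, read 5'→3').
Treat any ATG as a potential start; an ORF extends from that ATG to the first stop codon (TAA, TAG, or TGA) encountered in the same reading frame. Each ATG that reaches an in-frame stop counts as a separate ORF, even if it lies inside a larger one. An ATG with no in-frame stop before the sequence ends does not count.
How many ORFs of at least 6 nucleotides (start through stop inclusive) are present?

Reverse complement (5'→3'): TGAGATCATAAACATGTTCCTTTGATAATGCAATAAGTTATGTAGCT
Frame +1: AGC TAC ATA ACT TAT TGC ATT ATC AAA GGA ACA TGT TTA TGA TCT — no ATG→stop ORF.
Frame +2: GCT ACA TAA CTT ATT GCA TTA TCA AAG GAA CAT GTT TAT GAT CTC — no ATG→stop ORF.
Frame +3: CTA CAT AAC TTA TTG CAT TAT CAA AGG AAC ATG TTT ATG ATC TCA — no ATG→stop ORF.
Frame -1: TGA GAT CAT AAA CAT GTT CCT TTG ATA ATG CAA TAA GTT ATG TAG — ATG at 28, stop TAA at 34 → 9 nt; ATG at 40, stop TAG at 43 → 6 nt.
Frame -2: GAG ATC ATA AAC ATG TTC CTT TGA TAA TGC AAT AAG TTA TGT AGC — ATG at 14, stop TGA at 23 → 12 nt.
Frame -3: AGA TCA TAA ACA TGT TCC TTT GAT AAT GCA ATA AGT TAT GTA GCT — no ATG→stop ORF.
ORFs ≥ 6 nucleotides: frame -1 28–36 (9 nucleotides), frame -1 40–45 (6 nucleotides), frame -2 14–25 (12 nucleotides). Count = 3.

3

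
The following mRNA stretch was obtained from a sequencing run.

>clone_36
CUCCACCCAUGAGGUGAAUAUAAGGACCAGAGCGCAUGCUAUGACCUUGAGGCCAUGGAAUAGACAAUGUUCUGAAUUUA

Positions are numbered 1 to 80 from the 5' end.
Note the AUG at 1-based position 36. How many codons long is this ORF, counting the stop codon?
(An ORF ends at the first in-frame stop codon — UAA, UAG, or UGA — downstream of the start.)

3

Codons from position 36: AUG (36–38), CUA (39–41), UGA (42–44).
UGA is the first in-frame stop; that's 3 codons including the stop.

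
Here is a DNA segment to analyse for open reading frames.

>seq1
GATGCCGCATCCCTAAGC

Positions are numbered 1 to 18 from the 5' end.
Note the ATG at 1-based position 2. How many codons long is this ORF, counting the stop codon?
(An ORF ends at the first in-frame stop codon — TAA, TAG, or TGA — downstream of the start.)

5

Codons from position 2: ATG (2–4), CCG (5–7), CAT (8–10), CCC (11–13), TAA (14–16).
TAA is the first in-frame stop; that's 5 codons including the stop.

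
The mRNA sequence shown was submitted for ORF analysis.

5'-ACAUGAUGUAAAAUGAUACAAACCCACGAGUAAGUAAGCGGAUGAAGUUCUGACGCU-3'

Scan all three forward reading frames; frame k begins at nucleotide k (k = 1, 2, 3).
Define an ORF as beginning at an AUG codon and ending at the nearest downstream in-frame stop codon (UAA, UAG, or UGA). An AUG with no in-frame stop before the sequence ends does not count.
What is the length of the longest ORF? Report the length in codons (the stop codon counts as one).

Frame 1: ACA UGA UGU AAA AUG AUA CAA ACC CAC GAG UAA GUA AGC GGA UGA AGU UCU GAC GCU — AUG at 13, stop UAA at 31 → 21 nt.
Frame 2: CAU GAU GUA AAA UGA UAC AAA CCC ACG AGU AAG UAA GCG GAU GAA GUU CUG ACG — no AUG→stop ORF.
Frame 3: AUG AUG UAA AAU GAU ACA AAC CCA CGA GUA AGU AAG CGG AUG AAG UUC UGA CGC — AUG at 3, stop UAA at 9 → 9 nt; AUG at 6, stop UAA at 9 → 6 nt; AUG at 42, stop UGA at 51 → 12 nt.
Longest: frame 1, positions 13–33, 21 nt = 7 codons = 6 aa. → 7 codons.

7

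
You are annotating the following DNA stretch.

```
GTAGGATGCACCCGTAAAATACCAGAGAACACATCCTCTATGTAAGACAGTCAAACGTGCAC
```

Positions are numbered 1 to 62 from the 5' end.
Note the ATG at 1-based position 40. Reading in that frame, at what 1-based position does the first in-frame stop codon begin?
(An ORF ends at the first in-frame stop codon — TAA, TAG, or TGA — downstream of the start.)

Codons from position 40: ATG (40–42), TAA (43–45).
TAA is a stop codon; it begins at position 43.

43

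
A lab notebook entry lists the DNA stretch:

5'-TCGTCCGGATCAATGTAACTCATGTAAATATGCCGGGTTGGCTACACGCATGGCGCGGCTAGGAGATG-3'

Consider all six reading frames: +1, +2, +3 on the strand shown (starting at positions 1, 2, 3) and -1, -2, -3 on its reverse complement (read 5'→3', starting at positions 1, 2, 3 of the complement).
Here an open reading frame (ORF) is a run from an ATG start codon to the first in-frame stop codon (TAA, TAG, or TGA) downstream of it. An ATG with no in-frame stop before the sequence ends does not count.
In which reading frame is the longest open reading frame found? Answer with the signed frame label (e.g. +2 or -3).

-3

Reverse complement (5'→3'): CATCTCCTAGCCGCGCCATGCGTGTAGCCAACCCGGCATATTTACATGAGTTACATTGATCCGGACGA
Frame +1: TCG TCC GGA TCA ATG TAA CTC ATG TAA ATA TGC CGG GTT GGC TAC ACG CAT GGC GCG GCT AGG AGA — ATG at 13, stop TAA at 16 → 6 nt; ATG at 22, stop TAA at 25 → 6 nt.
Frame +2: CGT CCG GAT CAA TGT AAC TCA TGT AAA TAT GCC GGG TTG GCT ACA CGC ATG GCG CGG CTA GGA GAT — no ATG→stop ORF.
Frame +3: GTC CGG ATC AAT GTA ACT CAT GTA AAT ATG CCG GGT TGG CTA CAC GCA TGG CGC GGC TAG GAG ATG — ATG at 30, stop TAG at 60 → 33 nt.
Frame -1: CAT CTC CTA GCC GCG CCA TGC GTG TAG CCA ACC CGG CAT ATT TAC ATG AGT TAC ATT GAT CCG GAC — no ATG→stop ORF.
Frame -2: ATC TCC TAG CCG CGC CAT GCG TGT AGC CAA CCC GGC ATA TTT ACA TGA GTT ACA TTG ATC CGG ACG — no ATG→stop ORF.
Frame -3: TCT CCT AGC CGC GCC ATG CGT GTA GCC AAC CCG GCA TAT TTA CAT GAG TTA CAT TGA TCC GGA CGA — ATG at 18, stop TGA at 57 → 42 nt.
Longest ORF is 42 nt in frame -3 (positions 18–59).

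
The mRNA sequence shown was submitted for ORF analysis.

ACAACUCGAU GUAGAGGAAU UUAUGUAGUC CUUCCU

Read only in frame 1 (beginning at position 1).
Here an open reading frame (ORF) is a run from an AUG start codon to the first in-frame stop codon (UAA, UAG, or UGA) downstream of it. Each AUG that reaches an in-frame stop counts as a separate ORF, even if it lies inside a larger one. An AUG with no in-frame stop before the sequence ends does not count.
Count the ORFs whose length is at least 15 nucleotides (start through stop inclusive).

0

Frame 1: ACA ACU CGA UGU AGA GGA AUU UAU GUA GUC CUU CCU — no AUG→stop ORF.
No ORF reaches 15 nucleotides. Count = 0.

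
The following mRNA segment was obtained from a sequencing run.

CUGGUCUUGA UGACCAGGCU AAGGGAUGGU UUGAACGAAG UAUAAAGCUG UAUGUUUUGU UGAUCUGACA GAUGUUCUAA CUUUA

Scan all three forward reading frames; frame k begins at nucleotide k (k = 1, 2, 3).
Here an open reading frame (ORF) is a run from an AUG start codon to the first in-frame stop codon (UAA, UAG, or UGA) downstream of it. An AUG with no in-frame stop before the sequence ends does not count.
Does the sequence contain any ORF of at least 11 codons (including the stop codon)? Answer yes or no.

Frame 1: CUG GUC UUG AUG ACC AGG CUA AGG GAU GGU UUG AAC GAA GUA UAA AGC UGU AUG UUU UGU UGA UCU GAC AGA UGU UCU AAC UUU — AUG at 10, stop UAA at 43 → 36 nt; AUG at 52, stop UGA at 61 → 12 nt.
Frame 2: UGG UCU UGA UGA CCA GGC UAA GGG AUG GUU UGA ACG AAG UAU AAA GCU GUA UGU UUU GUU GAU CUG ACA GAU GUU CUA ACU UUA — AUG at 26, stop UGA at 32 → 9 nt.
Frame 3: GGU CUU GAU GAC CAG GCU AAG GGA UGG UUU GAA CGA AGU AUA AAG CUG UAU GUU UUG UUG AUC UGA CAG AUG UUC UAA CUU — AUG at 72, stop UAA at 78 → 9 nt.
Frame 1 has an ORF of 12 codons (positions 10–45) ≥ 11, so yes.

yes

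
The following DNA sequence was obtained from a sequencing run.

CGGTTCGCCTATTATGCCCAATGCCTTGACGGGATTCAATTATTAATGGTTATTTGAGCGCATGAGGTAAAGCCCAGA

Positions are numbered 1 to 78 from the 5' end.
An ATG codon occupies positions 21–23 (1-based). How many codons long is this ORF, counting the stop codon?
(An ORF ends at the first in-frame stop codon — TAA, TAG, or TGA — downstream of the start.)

3

Codons from position 21: ATG (21–23), CCT (24–26), TGA (27–29).
TGA is the first in-frame stop; that's 3 codons including the stop.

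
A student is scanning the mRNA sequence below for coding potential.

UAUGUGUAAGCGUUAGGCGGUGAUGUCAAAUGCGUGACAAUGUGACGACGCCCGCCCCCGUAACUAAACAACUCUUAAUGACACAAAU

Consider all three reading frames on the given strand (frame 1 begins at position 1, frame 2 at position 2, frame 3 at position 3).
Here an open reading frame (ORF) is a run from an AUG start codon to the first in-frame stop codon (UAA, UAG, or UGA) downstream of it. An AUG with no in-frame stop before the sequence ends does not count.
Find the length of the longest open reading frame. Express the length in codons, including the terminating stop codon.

5

Frame 1: UAU GUG UAA GCG UUA GGC GGU GAU GUC AAA UGC GUG ACA AUG UGA CGA CGC CCG CCC CCG UAA CUA AAC AAC UCU UAA UGA CAC AAA — AUG at 40, stop UGA at 43 → 6 nt.
Frame 2: AUG UGU AAG CGU UAG GCG GUG AUG UCA AAU GCG UGA CAA UGU GAC GAC GCC CGC CCC CGU AAC UAA ACA ACU CUU AAU GAC ACA AAU — AUG at 2, stop UAG at 14 → 15 nt; AUG at 23, stop UGA at 35 → 15 nt.
Frame 3: UGU GUA AGC GUU AGG CGG UGA UGU CAA AUG CGU GAC AAU GUG ACG ACG CCC GCC CCC GUA ACU AAA CAA CUC UUA AUG ACA CAA — no AUG→stop ORF.
Longest: frame 2, positions 2–16, 15 nt = 5 codons = 4 aa. → 5 codons.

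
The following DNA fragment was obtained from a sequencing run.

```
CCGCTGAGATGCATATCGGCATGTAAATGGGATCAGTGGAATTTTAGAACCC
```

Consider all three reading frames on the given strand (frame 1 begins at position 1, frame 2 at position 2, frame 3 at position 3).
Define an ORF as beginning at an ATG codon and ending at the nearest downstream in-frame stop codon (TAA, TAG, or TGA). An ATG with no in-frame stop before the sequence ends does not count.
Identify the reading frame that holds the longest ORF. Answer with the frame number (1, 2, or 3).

Frame 1: CCG CTG AGA TGC ATA TCG GCA TGT AAA TGG GAT CAG TGG AAT TTT AGA ACC — no ATG→stop ORF.
Frame 2: CGC TGA GAT GCA TAT CGG CAT GTA AAT GGG ATC AGT GGA ATT TTA GAA CCC — no ATG→stop ORF.
Frame 3: GCT GAG ATG CAT ATC GGC ATG TAA ATG GGA TCA GTG GAA TTT TAG AAC — ATG at 9, stop TAA at 24 → 18 nt; ATG at 21, stop TAA at 24 → 6 nt; ATG at 27, stop TAG at 45 → 21 nt.
Longest ORF is 21 nt in frame 3 (positions 27–47).

3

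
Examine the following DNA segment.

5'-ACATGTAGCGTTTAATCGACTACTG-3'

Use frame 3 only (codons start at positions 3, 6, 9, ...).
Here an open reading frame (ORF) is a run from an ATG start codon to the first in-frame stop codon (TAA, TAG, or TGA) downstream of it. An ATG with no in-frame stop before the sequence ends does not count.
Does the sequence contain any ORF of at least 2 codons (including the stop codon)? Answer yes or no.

yes

Frame 3: ATG TAG CGT TTA ATC GAC TAC — ATG at 3, stop TAG at 6 → 6 nt.
Frame 3 has an ORF of 2 codons (positions 3–8) ≥ 2, so yes.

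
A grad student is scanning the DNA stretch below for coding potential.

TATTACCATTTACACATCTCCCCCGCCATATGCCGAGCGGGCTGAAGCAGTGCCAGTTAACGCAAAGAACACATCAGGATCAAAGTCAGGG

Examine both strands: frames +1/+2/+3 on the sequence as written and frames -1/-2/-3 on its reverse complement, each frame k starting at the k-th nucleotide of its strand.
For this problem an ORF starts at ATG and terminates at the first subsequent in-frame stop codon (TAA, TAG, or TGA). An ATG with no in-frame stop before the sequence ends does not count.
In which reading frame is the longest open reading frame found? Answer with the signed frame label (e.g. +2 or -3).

-3

Reverse complement (5'→3'): CCCTGACTTTGATCCTGATGTGTTCTTTGCGTTAACTGGCACTGCTTCAGCCCGCTCGGCATATGGCGGGGGAGATGTGTAAATGGTAATA
Frame +1: TAT TAC CAT TTA CAC ATC TCC CCC GCC ATA TGC CGA GCG GGC TGA AGC AGT GCC AGT TAA CGC AAA GAA CAC ATC AGG ATC AAA GTC AGG — no ATG→stop ORF.
Frame +2: ATT ACC ATT TAC ACA TCT CCC CCG CCA TAT GCC GAG CGG GCT GAA GCA GTG CCA GTT AAC GCA AAG AAC ACA TCA GGA TCA AAG TCA GGG — no ATG→stop ORF.
Frame +3: TTA CCA TTT ACA CAT CTC CCC CGC CAT ATG CCG AGC GGG CTG AAG CAG TGC CAG TTA ACG CAA AGA ACA CAT CAG GAT CAA AGT CAG — no ATG→stop ORF.
Frame -1: CCC TGA CTT TGA TCC TGA TGT GTT CTT TGC GTT AAC TGG CAC TGC TTC AGC CCG CTC GGC ATA TGG CGG GGG AGA TGT GTA AAT GGT AAT — no ATG→stop ORF.
Frame -2: CCT GAC TTT GAT CCT GAT GTG TTC TTT GCG TTA ACT GGC ACT GCT TCA GCC CGC TCG GCA TAT GGC GGG GGA GAT GTG TAA ATG GTA ATA — no ATG→stop ORF.
Frame -3: CTG ACT TTG ATC CTG ATG TGT TCT TTG CGT TAA CTG GCA CTG CTT CAG CCC GCT CGG CAT ATG GCG GGG GAG ATG TGT AAA TGG TAA — ATG at 18, stop TAA at 33 → 18 nt; ATG at 63, stop TAA at 87 → 27 nt; ATG at 75, stop TAA at 87 → 15 nt.
Longest ORF is 27 nt in frame -3 (positions 63–89).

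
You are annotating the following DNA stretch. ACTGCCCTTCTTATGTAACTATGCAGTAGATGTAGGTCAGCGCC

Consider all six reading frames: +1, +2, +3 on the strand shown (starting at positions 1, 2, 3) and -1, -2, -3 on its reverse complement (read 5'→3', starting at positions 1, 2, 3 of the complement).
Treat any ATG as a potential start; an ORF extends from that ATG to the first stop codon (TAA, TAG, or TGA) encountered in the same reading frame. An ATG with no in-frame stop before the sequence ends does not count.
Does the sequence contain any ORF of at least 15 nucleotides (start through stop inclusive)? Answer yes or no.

Reverse complement (5'→3'): GGCGCTGACCTACATCTACTGCATAGTTACATAAGAAGGGCAGT
Frame +1: ACT GCC CTT CTT ATG TAA CTA TGC AGT AGA TGT AGG TCA GCG — ATG at 13, stop TAA at 16 → 6 nt.
Frame +2: CTG CCC TTC TTA TGT AAC TAT GCA GTA GAT GTA GGT CAG CGC — no ATG→stop ORF.
Frame +3: TGC CCT TCT TAT GTA ACT ATG CAG TAG ATG TAG GTC AGC GCC — ATG at 21, stop TAG at 27 → 9 nt; ATG at 30, stop TAG at 33 → 6 nt.
Frame -1: GGC GCT GAC CTA CAT CTA CTG CAT AGT TAC ATA AGA AGG GCA — no ATG→stop ORF.
Frame -2: GCG CTG ACC TAC ATC TAC TGC ATA GTT ACA TAA GAA GGG CAG — no ATG→stop ORF.
Frame -3: CGC TGA CCT ACA TCT ACT GCA TAG TTA CAT AAG AAG GGC AGT — no ATG→stop ORF.
Largest ORF found is 9 nucleotides < 15, so no.

no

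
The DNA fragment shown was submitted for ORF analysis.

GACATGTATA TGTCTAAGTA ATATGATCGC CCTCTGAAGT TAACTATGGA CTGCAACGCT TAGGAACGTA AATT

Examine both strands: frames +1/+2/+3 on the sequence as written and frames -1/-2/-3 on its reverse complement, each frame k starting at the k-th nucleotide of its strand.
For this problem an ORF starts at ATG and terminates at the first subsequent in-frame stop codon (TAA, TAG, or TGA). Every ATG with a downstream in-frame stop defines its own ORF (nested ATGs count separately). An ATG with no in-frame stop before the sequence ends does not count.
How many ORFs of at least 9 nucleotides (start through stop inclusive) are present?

Reverse complement (5'→3'): AATTTACGTTCCTAAGCGTTGCAGTCCATAGTTAACTTCAGAGGGCGATCATATTACTTAGACATATACATGTC
Frame +1: GAC ATG TAT ATG TCT AAG TAA TAT GAT CGC CCT CTG AAG TTA ACT ATG GAC TGC AAC GCT TAG GAA CGT AAA — ATG at 4, stop TAA at 19 → 18 nt; ATG at 10, stop TAA at 19 → 12 nt; ATG at 46, stop TAG at 61 → 18 nt.
Frame +2: ACA TGT ATA TGT CTA AGT AAT ATG ATC GCC CTC TGA AGT TAA CTA TGG ACT GCA ACG CTT AGG AAC GTA AAT — ATG at 23, stop TGA at 35 → 15 nt.
Frame +3: CAT GTA TAT GTC TAA GTA ATA TGA TCG CCC TCT GAA GTT AAC TAT GGA CTG CAA CGC TTA GGA ACG TAA ATT — no ATG→stop ORF.
Frame -1: AAT TTA CGT TCC TAA GCG TTG CAG TCC ATA GTT AAC TTC AGA GGG CGA TCA TAT TAC TTA GAC ATA TAC ATG — no ATG→stop ORF.
Frame -2: ATT TAC GTT CCT AAG CGT TGC AGT CCA TAG TTA ACT TCA GAG GGC GAT CAT ATT ACT TAG ACA TAT ACA TGT — no ATG→stop ORF.
Frame -3: TTT ACG TTC CTA AGC GTT GCA GTC CAT AGT TAA CTT CAG AGG GCG ATC ATA TTA CTT AGA CAT ATA CAT GTC — no ATG→stop ORF.
ORFs ≥ 9 nucleotides: frame +1 4–21 (18 nucleotides), frame +1 10–21 (12 nucleotides), frame +1 46–63 (18 nucleotides), frame +2 23–37 (15 nucleotides). Count = 4.

4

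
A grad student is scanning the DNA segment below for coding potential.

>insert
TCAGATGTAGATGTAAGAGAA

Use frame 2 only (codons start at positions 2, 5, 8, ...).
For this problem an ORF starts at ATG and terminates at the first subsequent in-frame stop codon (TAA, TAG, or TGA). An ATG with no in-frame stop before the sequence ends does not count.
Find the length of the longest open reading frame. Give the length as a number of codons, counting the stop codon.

2

Frame 2: CAG ATG TAG ATG TAA GAG — ATG at 5, stop TAG at 8 → 6 nt; ATG at 11, stop TAA at 14 → 6 nt.
Longest: frame 2, positions 5–10, 6 nt = 2 codons = 1 aa. → 2 codons.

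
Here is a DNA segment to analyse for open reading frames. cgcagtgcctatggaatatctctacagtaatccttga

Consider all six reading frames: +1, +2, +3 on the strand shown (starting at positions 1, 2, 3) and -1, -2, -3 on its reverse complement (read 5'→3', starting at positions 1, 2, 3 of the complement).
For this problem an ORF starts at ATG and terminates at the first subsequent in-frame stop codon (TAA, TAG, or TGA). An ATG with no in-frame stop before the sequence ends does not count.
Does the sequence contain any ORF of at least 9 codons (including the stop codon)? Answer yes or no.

Reverse complement (5'→3'): TCAAGGATTACTGTAGAGATATTCCATAGGCACTGCG
Frame +1: CGC AGT GCC TAT GGA ATA TCT CTA CAG TAA TCC TTG — no ATG→stop ORF.
Frame +2: GCA GTG CCT ATG GAA TAT CTC TAC AGT AAT CCT TGA — ATG at 11, stop TGA at 35 → 27 nt.
Frame +3: CAG TGC CTA TGG AAT ATC TCT ACA GTA ATC CTT — no ATG→stop ORF.
Frame -1: TCA AGG ATT ACT GTA GAG ATA TTC CAT AGG CAC TGC — no ATG→stop ORF.
Frame -2: CAA GGA TTA CTG TAG AGA TAT TCC ATA GGC ACT GCG — no ATG→stop ORF.
Frame -3: AAG GAT TAC TGT AGA GAT ATT CCA TAG GCA CTG — no ATG→stop ORF.
Frame +2 has an ORF of 9 codons (positions 11–37) ≥ 9, so yes.

yes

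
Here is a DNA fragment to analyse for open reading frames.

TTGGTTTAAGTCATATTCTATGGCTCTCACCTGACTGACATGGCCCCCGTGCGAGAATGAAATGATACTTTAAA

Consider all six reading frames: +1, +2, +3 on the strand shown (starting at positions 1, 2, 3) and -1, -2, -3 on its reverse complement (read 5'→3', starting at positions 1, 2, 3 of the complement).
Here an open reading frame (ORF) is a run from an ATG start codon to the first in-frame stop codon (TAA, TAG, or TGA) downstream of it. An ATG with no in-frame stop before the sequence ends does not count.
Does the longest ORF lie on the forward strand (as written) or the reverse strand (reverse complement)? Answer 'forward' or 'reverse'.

forward

Reverse complement (5'→3'): TTTAAAGTATCATTTCATTCTCGCACGGGGGCCATGTCAGTCAGGTGAGAGCCATAGAATATGACTTAAACCAA
Frame +1: TTG GTT TAA GTC ATA TTC TAT GGC TCT CAC CTG ACT GAC ATG GCC CCC GTG CGA GAA TGA AAT GAT ACT TTA — ATG at 40, stop TGA at 58 → 21 nt.
Frame +2: TGG TTT AAG TCA TAT TCT ATG GCT CTC ACC TGA CTG ACA TGG CCC CCG TGC GAG AAT GAA ATG ATA CTT TAA — ATG at 20, stop TGA at 32 → 15 nt; ATG at 62, stop TAA at 71 → 12 nt.
Frame +3: GGT TTA AGT CAT ATT CTA TGG CTC TCA CCT GAC TGA CAT GGC CCC CGT GCG AGA ATG AAA TGA TAC TTT AAA — ATG at 57, stop TGA at 63 → 9 nt.
Frame -1: TTT AAA GTA TCA TTT CAT TCT CGC ACG GGG GCC ATG TCA GTC AGG TGA GAG CCA TAG AAT ATG ACT TAA ACC — ATG at 34, stop TGA at 46 → 15 nt; ATG at 61, stop TAA at 67 → 9 nt.
Frame -2: TTA AAG TAT CAT TTC ATT CTC GCA CGG GGG CCA TGT CAG TCA GGT GAG AGC CAT AGA ATA TGA CTT AAA CCA — no ATG→stop ORF.
Frame -3: TAA AGT ATC ATT TCA TTC TCG CAC GGG GGC CAT GTC AGT CAG GTG AGA GCC ATA GAA TAT GAC TTA AAC CAA — no ATG→stop ORF.
Forward-strand max 21 nt; reverse-strand max 15 nt. The forward strand has the longer ORF.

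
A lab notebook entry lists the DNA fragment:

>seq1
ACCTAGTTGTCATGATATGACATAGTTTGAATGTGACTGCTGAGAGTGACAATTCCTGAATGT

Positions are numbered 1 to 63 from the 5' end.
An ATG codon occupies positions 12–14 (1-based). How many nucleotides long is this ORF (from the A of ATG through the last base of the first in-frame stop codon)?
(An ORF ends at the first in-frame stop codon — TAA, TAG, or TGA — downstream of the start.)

Codons from position 12: ATG (12–14), ATA (15–17), TGA (18–20).
TGA is the first in-frame stop; ORF spans 12–20, 9 nucleotides.

9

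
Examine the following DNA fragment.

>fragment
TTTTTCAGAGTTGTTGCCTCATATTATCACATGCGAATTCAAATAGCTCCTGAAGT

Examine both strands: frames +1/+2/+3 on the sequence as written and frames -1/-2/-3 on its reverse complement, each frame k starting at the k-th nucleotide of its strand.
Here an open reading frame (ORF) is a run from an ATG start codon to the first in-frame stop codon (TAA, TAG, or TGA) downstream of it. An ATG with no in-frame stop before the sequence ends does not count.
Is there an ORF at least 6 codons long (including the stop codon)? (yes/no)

yes

Reverse complement (5'→3'): ACTTCAGGAGCTATTTGAATTCGCATGTGATAATATGAGGCAACAACTCTGAAAAA
Frame +1: TTT TTC AGA GTT GTT GCC TCA TAT TAT CAC ATG CGA ATT CAA ATA GCT CCT GAA — no ATG→stop ORF.
Frame +2: TTT TCA GAG TTG TTG CCT CAT ATT ATC ACA TGC GAA TTC AAA TAG CTC CTG AAG — no ATG→stop ORF.
Frame +3: TTT CAG AGT TGT TGC CTC ATA TTA TCA CAT GCG AAT TCA AAT AGC TCC TGA AGT — no ATG→stop ORF.
Frame -1: ACT TCA GGA GCT ATT TGA ATT CGC ATG TGA TAA TAT GAG GCA ACA ACT CTG AAA — ATG at 25, stop TGA at 28 → 6 nt.
Frame -2: CTT CAG GAG CTA TTT GAA TTC GCA TGT GAT AAT ATG AGG CAA CAA CTC TGA AAA — ATG at 35, stop TGA at 50 → 18 nt.
Frame -3: TTC AGG AGC TAT TTG AAT TCG CAT GTG ATA ATA TGA GGC AAC AAC TCT GAA AAA — no ATG→stop ORF.
Frame -2 has an ORF of 6 codons (positions 35–52) ≥ 6, so yes.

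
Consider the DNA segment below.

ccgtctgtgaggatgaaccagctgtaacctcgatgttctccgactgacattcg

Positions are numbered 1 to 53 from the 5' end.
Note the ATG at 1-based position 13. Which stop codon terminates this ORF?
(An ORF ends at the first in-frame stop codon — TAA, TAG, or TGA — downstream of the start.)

Codons from position 13: ATG (13–15), AAC (16–18), CAG (19–21), CTG (22–24), TAA (25–27).
The first in-frame stop codon is TAA.

TAA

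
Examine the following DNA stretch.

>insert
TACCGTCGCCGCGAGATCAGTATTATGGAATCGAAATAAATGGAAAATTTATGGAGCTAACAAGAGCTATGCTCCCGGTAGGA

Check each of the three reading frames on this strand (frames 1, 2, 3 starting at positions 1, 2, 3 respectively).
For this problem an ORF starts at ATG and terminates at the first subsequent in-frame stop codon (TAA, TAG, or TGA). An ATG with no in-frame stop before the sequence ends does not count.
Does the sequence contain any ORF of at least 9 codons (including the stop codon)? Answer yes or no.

no

Frame 1: TAC CGT CGC CGC GAG ATC AGT ATT ATG GAA TCG AAA TAA ATG GAA AAT TTA TGG AGC TAA CAA GAG CTA TGC TCC CGG TAG — ATG at 25, stop TAA at 37 → 15 nt; ATG at 40, stop TAA at 58 → 21 nt.
Frame 2: ACC GTC GCC GCG AGA TCA GTA TTA TGG AAT CGA AAT AAA TGG AAA ATT TAT GGA GCT AAC AAG AGC TAT GCT CCC GGT AGG — no ATG→stop ORF.
Frame 3: CCG TCG CCG CGA GAT CAG TAT TAT GGA ATC GAA ATA AAT GGA AAA TTT ATG GAG CTA ACA AGA GCT ATG CTC CCG GTA GGA — no ATG→stop ORF.
Largest ORF found is 7 codons < 9, so no.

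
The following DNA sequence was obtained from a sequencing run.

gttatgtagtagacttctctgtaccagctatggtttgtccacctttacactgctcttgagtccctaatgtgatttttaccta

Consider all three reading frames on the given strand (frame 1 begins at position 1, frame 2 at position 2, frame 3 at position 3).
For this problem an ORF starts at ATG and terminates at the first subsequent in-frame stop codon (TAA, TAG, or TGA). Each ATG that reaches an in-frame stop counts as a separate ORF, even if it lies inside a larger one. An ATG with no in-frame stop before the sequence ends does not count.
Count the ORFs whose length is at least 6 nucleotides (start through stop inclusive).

Frame 1: GTT ATG TAG TAG ACT TCT CTG TAC CAG CTA TGG TTT GTC CAC CTT TAC ACT GCT CTT GAG TCC CTA ATG TGA TTT TTA CCT — ATG at 4, stop TAG at 7 → 6 nt; ATG at 67, stop TGA at 70 → 6 nt.
Frame 2: TTA TGT AGT AGA CTT CTC TGT ACC AGC TAT GGT TTG TCC ACC TTT ACA CTG CTC TTG AGT CCC TAA TGT GAT TTT TAC CTA — no ATG→stop ORF.
Frame 3: TAT GTA GTA GAC TTC TCT GTA CCA GCT ATG GTT TGT CCA CCT TTA CAC TGC TCT TGA GTC CCT AAT GTG ATT TTT ACC — ATG at 30, stop TGA at 57 → 30 nt.
ORFs ≥ 6 nucleotides: frame 1 4–9 (6 nucleotides), frame 1 67–72 (6 nucleotides), frame 3 30–59 (30 nucleotides). Count = 3.

3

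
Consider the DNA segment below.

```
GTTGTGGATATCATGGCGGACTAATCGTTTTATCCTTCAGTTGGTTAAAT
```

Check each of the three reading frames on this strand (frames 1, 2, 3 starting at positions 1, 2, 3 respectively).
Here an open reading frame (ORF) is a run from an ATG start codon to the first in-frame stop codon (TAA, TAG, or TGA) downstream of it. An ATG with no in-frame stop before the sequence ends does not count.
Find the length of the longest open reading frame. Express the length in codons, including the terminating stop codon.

4

Frame 1: GTT GTG GAT ATC ATG GCG GAC TAA TCG TTT TAT CCT TCA GTT GGT TAA — ATG at 13, stop TAA at 22 → 12 nt.
Frame 2: TTG TGG ATA TCA TGG CGG ACT AAT CGT TTT ATC CTT CAG TTG GTT AAA — no ATG→stop ORF.
Frame 3: TGT GGA TAT CAT GGC GGA CTA ATC GTT TTA TCC TTC AGT TGG TTA AAT — no ATG→stop ORF.
Longest: frame 1, positions 13–24, 12 nt = 4 codons = 3 aa. → 4 codons.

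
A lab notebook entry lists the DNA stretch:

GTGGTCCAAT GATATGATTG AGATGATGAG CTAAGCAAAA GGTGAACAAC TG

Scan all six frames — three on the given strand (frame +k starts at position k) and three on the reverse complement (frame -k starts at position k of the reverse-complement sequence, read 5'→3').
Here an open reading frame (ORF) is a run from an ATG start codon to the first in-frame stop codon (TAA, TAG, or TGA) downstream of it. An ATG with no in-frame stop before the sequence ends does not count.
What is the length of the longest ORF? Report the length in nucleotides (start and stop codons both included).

21

Reverse complement (5'→3'): CAGTTGTTCACCTTTTGCTTAGCTCATCATCTCAATCATATCATTGGACCAC
Frame +1: GTG GTC CAA TGA TAT GAT TGA GAT GAT GAG CTA AGC AAA AGG TGA ACA ACT — no ATG→stop ORF.
Frame +2: TGG TCC AAT GAT ATG ATT GAG ATG ATG AGC TAA GCA AAA GGT GAA CAA CTG — ATG at 14, stop TAA at 32 → 21 nt; ATG at 23, stop TAA at 32 → 12 nt; ATG at 26, stop TAA at 32 → 9 nt.
Frame +3: GGT CCA ATG ATA TGA TTG AGA TGA TGA GCT AAG CAA AAG GTG AAC AAC — ATG at 9, stop TGA at 15 → 9 nt.
Frame -1: CAG TTG TTC ACC TTT TGC TTA GCT CAT CAT CTC AAT CAT ATC ATT GGA CCA — no ATG→stop ORF.
Frame -2: AGT TGT TCA CCT TTT GCT TAG CTC ATC ATC TCA ATC ATA TCA TTG GAC CAC — no ATG→stop ORF.
Frame -3: GTT GTT CAC CTT TTG CTT AGC TCA TCA TCT CAA TCA TAT CAT TGG ACC — no ATG→stop ORF.
Longest: frame +2, positions 14–34, 21 nt = 7 codons = 6 aa. → 21 nucleotides.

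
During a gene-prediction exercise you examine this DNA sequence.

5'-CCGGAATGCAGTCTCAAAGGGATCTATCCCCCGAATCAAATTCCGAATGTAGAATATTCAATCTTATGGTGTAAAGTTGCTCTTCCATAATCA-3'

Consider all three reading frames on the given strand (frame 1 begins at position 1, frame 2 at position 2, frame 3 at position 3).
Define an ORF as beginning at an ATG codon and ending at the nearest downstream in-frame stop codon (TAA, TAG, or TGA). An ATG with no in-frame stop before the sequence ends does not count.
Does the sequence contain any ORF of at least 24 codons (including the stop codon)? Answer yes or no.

no

Frame 1: CCG GAA TGC AGT CTC AAA GGG ATC TAT CCC CCG AAT CAA ATT CCG AAT GTA GAA TAT TCA ATC TTA TGG TGT AAA GTT GCT CTT CCA TAA TCA — no ATG→stop ORF.
Frame 2: CGG AAT GCA GTC TCA AAG GGA TCT ATC CCC CGA ATC AAA TTC CGA ATG TAG AAT ATT CAA TCT TAT GGT GTA AAG TTG CTC TTC CAT AAT — ATG at 47, stop TAG at 50 → 6 nt.
Frame 3: GGA ATG CAG TCT CAA AGG GAT CTA TCC CCC GAA TCA AAT TCC GAA TGT AGA ATA TTC AAT CTT ATG GTG TAA AGT TGC TCT TCC ATA ATC — ATG at 6, stop TAA at 72 → 69 nt; ATG at 66, stop TAA at 72 → 9 nt.
Largest ORF found is 23 codons < 24, so no.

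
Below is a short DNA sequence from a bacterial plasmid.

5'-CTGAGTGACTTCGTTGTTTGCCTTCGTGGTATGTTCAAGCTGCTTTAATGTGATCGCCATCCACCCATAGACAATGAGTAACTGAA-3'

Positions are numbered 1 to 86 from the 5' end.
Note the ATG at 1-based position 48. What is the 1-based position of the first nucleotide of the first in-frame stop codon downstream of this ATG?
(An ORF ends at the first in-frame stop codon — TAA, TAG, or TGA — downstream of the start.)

51

Codons from position 48: ATG (48–50), TGA (51–53).
TGA is a stop codon; it begins at position 51.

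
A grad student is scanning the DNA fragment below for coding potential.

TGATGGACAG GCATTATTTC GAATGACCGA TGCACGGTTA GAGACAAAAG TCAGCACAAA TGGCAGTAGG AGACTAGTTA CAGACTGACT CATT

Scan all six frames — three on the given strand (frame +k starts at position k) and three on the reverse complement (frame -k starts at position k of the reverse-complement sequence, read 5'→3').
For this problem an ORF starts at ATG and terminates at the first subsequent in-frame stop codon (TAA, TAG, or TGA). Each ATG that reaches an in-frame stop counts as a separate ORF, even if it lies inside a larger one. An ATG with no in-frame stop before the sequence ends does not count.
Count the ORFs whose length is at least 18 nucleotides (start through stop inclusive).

3

Reverse complement (5'→3'): AATGAGTCAGTCTGTAACTAGTCTCCTACTGCCATTTGTGCTGACTTTTGTCTCTAACCGTGCATCGGTCATTCGAAATAATGCCTGTCCATCA
Frame +1: TGA TGG ACA GGC ATT ATT TCG AAT GAC CGA TGC ACG GTT AGA GAC AAA AGT CAG CAC AAA TGG CAG TAG GAG ACT AGT TAC AGA CTG ACT CAT — no ATG→stop ORF.
Frame +2: GAT GGA CAG GCA TTA TTT CGA ATG ACC GAT GCA CGG TTA GAG ACA AAA GTC AGC ACA AAT GGC AGT AGG AGA CTA GTT ACA GAC TGA CTC ATT — ATG at 23, stop TGA at 86 → 66 nt.
Frame +3: ATG GAC AGG CAT TAT TTC GAA TGA CCG ATG CAC GGT TAG AGA CAA AAG TCA GCA CAA ATG GCA GTA GGA GAC TAG TTA CAG ACT GAC TCA — ATG at 3, stop TGA at 24 → 24 nt; ATG at 30, stop TAG at 39 → 12 nt; ATG at 60, stop TAG at 75 → 18 nt.
Frame -1: AAT GAG TCA GTC TGT AAC TAG TCT CCT ACT GCC ATT TGT GCT GAC TTT TGT CTC TAA CCG TGC ATC GGT CAT TCG AAA TAA TGC CTG TCC ATC — no ATG→stop ORF.
Frame -2: ATG AGT CAG TCT GTA ACT AGT CTC CTA CTG CCA TTT GTG CTG ACT TTT GTC TCT AAC CGT GCA TCG GTC ATT CGA AAT AAT GCC TGT CCA TCA — no ATG→stop ORF.
Frame -3: TGA GTC AGT CTG TAA CTA GTC TCC TAC TGC CAT TTG TGC TGA CTT TTG TCT CTA ACC GTG CAT CGG TCA TTC GAA ATA ATG CCT GTC CAT — no ATG→stop ORF.
ORFs ≥ 18 nucleotides: frame +2 23–88 (66 nucleotides), frame +3 3–26 (24 nucleotides), frame +3 60–77 (18 nucleotides). Count = 3.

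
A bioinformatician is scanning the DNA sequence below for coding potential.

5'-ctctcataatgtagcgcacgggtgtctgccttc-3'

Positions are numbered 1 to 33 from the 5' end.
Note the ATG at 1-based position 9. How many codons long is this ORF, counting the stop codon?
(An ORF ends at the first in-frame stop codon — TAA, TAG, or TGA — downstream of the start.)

2

Codons from position 9: ATG (9–11), TAG (12–14).
TAG is the first in-frame stop; that's 2 codons including the stop.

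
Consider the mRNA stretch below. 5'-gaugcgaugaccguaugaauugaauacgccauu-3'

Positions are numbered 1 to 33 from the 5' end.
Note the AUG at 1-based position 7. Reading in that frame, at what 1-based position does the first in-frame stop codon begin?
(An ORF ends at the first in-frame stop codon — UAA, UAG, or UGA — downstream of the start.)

Codons from position 7: AUG (7–9), ACC (10–12), GUA (13–15), UGA (16–18).
UGA is a stop codon; it begins at position 16.

16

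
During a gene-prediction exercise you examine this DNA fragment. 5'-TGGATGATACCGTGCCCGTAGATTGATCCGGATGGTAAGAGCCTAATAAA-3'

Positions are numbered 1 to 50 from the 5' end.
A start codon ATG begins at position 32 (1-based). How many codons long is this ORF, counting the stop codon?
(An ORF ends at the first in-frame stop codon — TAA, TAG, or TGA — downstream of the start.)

5

Codons from position 32: ATG (32–34), GTA (35–37), AGA (38–40), GCC (41–43), TAA (44–46).
TAA is the first in-frame stop; that's 5 codons including the stop.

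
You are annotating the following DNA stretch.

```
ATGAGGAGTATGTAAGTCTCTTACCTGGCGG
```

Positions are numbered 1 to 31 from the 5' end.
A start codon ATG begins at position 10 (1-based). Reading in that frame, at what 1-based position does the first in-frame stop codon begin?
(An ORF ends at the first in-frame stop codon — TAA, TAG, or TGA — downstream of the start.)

Codons from position 10: ATG (10–12), TAA (13–15).
TAA is a stop codon; it begins at position 13.

13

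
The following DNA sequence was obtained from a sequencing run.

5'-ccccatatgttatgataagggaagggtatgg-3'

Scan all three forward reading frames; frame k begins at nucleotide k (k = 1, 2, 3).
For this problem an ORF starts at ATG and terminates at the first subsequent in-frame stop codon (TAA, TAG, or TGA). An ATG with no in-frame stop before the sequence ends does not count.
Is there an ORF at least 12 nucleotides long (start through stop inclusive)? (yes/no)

no

Frame 1: CCC CAT ATG TTA TGA TAA GGG AAG GGT ATG — ATG at 7, stop TGA at 13 → 9 nt.
Frame 2: CCC ATA TGT TAT GAT AAG GGA AGG GTA TGG — no ATG→stop ORF.
Frame 3: CCA TAT GTT ATG ATA AGG GAA GGG TAT — no ATG→stop ORF.
Largest ORF found is 9 nucleotides < 12, so no.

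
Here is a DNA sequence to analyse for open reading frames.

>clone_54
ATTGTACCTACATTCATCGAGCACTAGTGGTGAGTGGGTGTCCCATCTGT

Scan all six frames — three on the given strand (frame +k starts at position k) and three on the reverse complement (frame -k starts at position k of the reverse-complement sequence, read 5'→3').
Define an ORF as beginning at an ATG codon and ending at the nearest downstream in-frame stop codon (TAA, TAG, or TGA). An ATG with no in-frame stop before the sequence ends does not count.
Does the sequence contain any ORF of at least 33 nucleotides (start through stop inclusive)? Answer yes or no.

Reverse complement (5'→3'): ACAGATGGGACACCCACTCACCACTAGTGCTCGATGAATGTAGGTACAAT
Frame +1: ATT GTA CCT ACA TTC ATC GAG CAC TAG TGG TGA GTG GGT GTC CCA TCT — no ATG→stop ORF.
Frame +2: TTG TAC CTA CAT TCA TCG AGC ACT AGT GGT GAG TGG GTG TCC CAT CTG — no ATG→stop ORF.
Frame +3: TGT ACC TAC ATT CAT CGA GCA CTA GTG GTG AGT GGG TGT CCC ATC TGT — no ATG→stop ORF.
Frame -1: ACA GAT GGG ACA CCC ACT CAC CAC TAG TGC TCG ATG AAT GTA GGT ACA — no ATG→stop ORF.
Frame -2: CAG ATG GGA CAC CCA CTC ACC ACT AGT GCT CGA TGA ATG TAG GTA CAA — ATG at 5, stop TGA at 35 → 33 nt; ATG at 38, stop TAG at 41 → 6 nt.
Frame -3: AGA TGG GAC ACC CAC TCA CCA CTA GTG CTC GAT GAA TGT AGG TAC AAT — no ATG→stop ORF.
Frame -2 has an ORF of 33 nucleotides (positions 5–37) ≥ 33, so yes.

yes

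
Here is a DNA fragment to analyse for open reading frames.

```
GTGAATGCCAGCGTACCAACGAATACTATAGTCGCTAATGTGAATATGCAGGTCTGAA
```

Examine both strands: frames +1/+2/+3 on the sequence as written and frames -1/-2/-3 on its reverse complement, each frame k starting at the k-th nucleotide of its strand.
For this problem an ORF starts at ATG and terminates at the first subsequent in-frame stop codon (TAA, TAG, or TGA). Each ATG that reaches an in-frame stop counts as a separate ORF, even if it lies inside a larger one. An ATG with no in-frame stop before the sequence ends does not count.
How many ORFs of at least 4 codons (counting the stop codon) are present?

2

Reverse complement (5'→3'): TTCAGACCTGCATATTCACATTAGCGACTATAGTATTCGTTGGTACGCTGGCATTCAC
Frame +1: GTG AAT GCC AGC GTA CCA ACG AAT ACT ATA GTC GCT AAT GTG AAT ATG CAG GTC TGA — ATG at 46, stop TGA at 55 → 12 nt.
Frame +2: TGA ATG CCA GCG TAC CAA CGA ATA CTA TAG TCG CTA ATG TGA ATA TGC AGG TCT GAA — ATG at 5, stop TAG at 29 → 27 nt; ATG at 38, stop TGA at 41 → 6 nt.
Frame +3: GAA TGC CAG CGT ACC AAC GAA TAC TAT AGT CGC TAA TGT GAA TAT GCA GGT CTG — no ATG→stop ORF.
Frame -1: TTC AGA CCT GCA TAT TCA CAT TAG CGA CTA TAG TAT TCG TTG GTA CGC TGG CAT TCA — no ATG→stop ORF.
Frame -2: TCA GAC CTG CAT ATT CAC ATT AGC GAC TAT AGT ATT CGT TGG TAC GCT GGC ATT CAC — no ATG→stop ORF.
Frame -3: CAG ACC TGC ATA TTC ACA TTA GCG ACT ATA GTA TTC GTT GGT ACG CTG GCA TTC — no ATG→stop ORF.
ORFs ≥ 4 codons: frame +1 46–57 (4 codons), frame +2 5–31 (9 codons). Count = 2.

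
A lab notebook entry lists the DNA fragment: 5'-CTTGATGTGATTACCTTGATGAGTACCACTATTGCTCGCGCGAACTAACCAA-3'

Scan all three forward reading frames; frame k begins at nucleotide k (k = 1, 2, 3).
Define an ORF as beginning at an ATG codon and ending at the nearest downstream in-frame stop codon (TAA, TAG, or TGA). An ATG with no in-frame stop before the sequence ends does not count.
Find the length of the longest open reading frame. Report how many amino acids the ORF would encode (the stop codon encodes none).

9

Frame 1: CTT GAT GTG ATT ACC TTG ATG AGT ACC ACT ATT GCT CGC GCG AAC TAA CCA — ATG at 19, stop TAA at 46 → 30 nt.
Frame 2: TTG ATG TGA TTA CCT TGA TGA GTA CCA CTA TTG CTC GCG CGA ACT AAC CAA — ATG at 5, stop TGA at 8 → 6 nt.
Frame 3: TGA TGT GAT TAC CTT GAT GAG TAC CAC TAT TGC TCG CGC GAA CTA ACC — no ATG→stop ORF.
Longest: frame 1, positions 19–48, 30 nt = 10 codons = 9 aa. → 9 amino acids.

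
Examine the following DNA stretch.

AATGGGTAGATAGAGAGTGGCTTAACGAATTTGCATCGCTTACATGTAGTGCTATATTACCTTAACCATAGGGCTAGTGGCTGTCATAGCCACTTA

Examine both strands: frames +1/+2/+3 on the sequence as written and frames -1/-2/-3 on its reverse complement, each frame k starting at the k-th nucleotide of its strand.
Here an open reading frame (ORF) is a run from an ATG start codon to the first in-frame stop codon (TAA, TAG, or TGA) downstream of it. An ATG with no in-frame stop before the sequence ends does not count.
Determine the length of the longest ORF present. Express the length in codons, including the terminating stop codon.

Reverse complement (5'→3'): TAAGTGGCTATGACAGCCACTAGCCCTATGGTTAAGGTAATATAGCACTACATGTAAGCGATGCAAATTCGTTAAGCCACTCTCTATCTACCCATT
Frame +1: AAT GGG TAG ATA GAG AGT GGC TTA ACG AAT TTG CAT CGC TTA CAT GTA GTG CTA TAT TAC CTT AAC CAT AGG GCT AGT GGC TGT CAT AGC CAC TTA — no ATG→stop ORF.
Frame +2: ATG GGT AGA TAG AGA GTG GCT TAA CGA ATT TGC ATC GCT TAC ATG TAG TGC TAT ATT ACC TTA ACC ATA GGG CTA GTG GCT GTC ATA GCC ACT — ATG at 2, stop TAG at 11 → 12 nt; ATG at 44, stop TAG at 47 → 6 nt.
Frame +3: TGG GTA GAT AGA GAG TGG CTT AAC GAA TTT GCA TCG CTT ACA TGT AGT GCT ATA TTA CCT TAA CCA TAG GGC TAG TGG CTG TCA TAG CCA CTT — no ATG→stop ORF.
Frame -1: TAA GTG GCT ATG ACA GCC ACT AGC CCT ATG GTT AAG GTA ATA TAG CAC TAC ATG TAA GCG ATG CAA ATT CGT TAA GCC ACT CTC TAT CTA CCC ATT — ATG at 10, stop TAG at 43 → 36 nt; ATG at 28, stop TAG at 43 → 18 nt; ATG at 52, stop TAA at 55 → 6 nt; ATG at 61, stop TAA at 73 → 15 nt.
Frame -2: AAG TGG CTA TGA CAG CCA CTA GCC CTA TGG TTA AGG TAA TAT AGC ACT ACA TGT AAG CGA TGC AAA TTC GTT AAG CCA CTC TCT ATC TAC CCA — no ATG→stop ORF.
Frame -3: AGT GGC TAT GAC AGC CAC TAG CCC TAT GGT TAA GGT AAT ATA GCA CTA CAT GTA AGC GAT GCA AAT TCG TTA AGC CAC TCT CTA TCT ACC CAT — no ATG→stop ORF.
Longest: frame -1, positions 10–45, 36 nt = 12 codons = 11 aa. → 12 codons.

12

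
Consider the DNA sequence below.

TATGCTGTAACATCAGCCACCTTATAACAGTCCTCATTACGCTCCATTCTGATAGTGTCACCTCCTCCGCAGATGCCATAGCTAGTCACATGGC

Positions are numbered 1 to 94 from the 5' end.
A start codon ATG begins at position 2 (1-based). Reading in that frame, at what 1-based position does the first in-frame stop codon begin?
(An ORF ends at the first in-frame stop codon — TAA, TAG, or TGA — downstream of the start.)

8

Codons from position 2: ATG (2–4), CTG (5–7), TAA (8–10).
TAA is a stop codon; it begins at position 8.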